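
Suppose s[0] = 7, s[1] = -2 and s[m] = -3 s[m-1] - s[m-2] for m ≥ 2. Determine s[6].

s[2] = -3*(-2) - 7 = -1
s[3] = -3*(-1) - (-2) = 5
s[4] = -3*5 - (-1) = -14
s[5] = -3*(-14) - 5 = 37
s[6] = -3*37 - (-14) = -97

-97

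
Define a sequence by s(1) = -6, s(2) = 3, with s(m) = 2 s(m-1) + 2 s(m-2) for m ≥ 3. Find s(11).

-9312

s(3) = 2(3) + 2(-6) = -6
s(4) = 2(-6) + 2(3) = -6
s(5) = 2(-6) + 2(-6) = -24
s(6) = 2(-24) + 2(-6) = -60
s(7) = 2(-60) + 2(-24) = -168
s(8) = 2(-168) + 2(-60) = -456
s(9) = 2(-456) + 2(-168) = -1248
s(10) = 2(-1248) + 2(-456) = -3408
s(11) = 2(-3408) + 2(-1248) = -9312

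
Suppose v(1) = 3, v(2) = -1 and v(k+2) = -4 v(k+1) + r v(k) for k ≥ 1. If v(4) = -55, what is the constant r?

v(3) = 4 + 3r
v(4) = -16 - 13r
So -16 - 13r = -55, giving r = 3.

3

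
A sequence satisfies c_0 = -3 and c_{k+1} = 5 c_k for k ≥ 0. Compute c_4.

-1875

c_1 = 5·(-3) = -15
c_2 = 5·(-15) = -75
c_3 = 5·(-75) = -375
c_4 = 5·(-375) = -1875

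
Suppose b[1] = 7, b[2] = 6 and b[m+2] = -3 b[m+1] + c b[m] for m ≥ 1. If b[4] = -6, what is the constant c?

4

b[3] = -18 + 7c
b[4] = 54 - 15c
So 54 - 15c = -6, giving c = 4.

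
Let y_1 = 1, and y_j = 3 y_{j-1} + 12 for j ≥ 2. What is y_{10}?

y_2 = 3(1) + 12 = 15
y_3 = 3(15) + 12 = 57
y_4 = 3(57) + 12 = 183
y_5 = 3(183) + 12 = 561
y_6 = 3(561) + 12 = 1695
y_7 = 3(1695) + 12 = 5097
y_8 = 3(5097) + 12 = 15303
y_9 = 3(15303) + 12 = 45921
y_{10} = 3(45921) + 12 = 137775

137775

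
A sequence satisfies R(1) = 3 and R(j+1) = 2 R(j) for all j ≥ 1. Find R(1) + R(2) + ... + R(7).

381

R(2) = 2(3) = 6
R(3) = 2(6) = 12
R(4) = 2(12) = 24
R(5) = 2(24) = 48
R(6) = 2(48) = 96
R(7) = 2(96) = 192
Sum = 3 + 6 + 12 + 24 + 48 + 96 + 192 = 381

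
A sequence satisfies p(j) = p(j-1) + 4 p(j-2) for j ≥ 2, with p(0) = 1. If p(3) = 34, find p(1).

Let p(1) = v.
p(2) = 4 + v
p(3) = 4 + 5v
So 4 + 5v = 34, giving v = 6.

6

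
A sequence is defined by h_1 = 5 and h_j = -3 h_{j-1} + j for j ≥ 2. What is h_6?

h_2 = -3(5) + 2 = -13
h_3 = -3(-13) + 3 = 42
h_4 = -3(42) + 4 = -122
h_5 = -3(-122) + 5 = 371
h_6 = -3(371) + 6 = -1107

-1107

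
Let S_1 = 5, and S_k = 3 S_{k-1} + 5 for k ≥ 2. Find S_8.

16400

S_2 = 3·5 + 5 = 20
S_3 = 3·20 + 5 = 65
S_4 = 3·65 + 5 = 200
S_5 = 3·200 + 5 = 605
S_6 = 3·605 + 5 = 1820
S_7 = 3·1820 + 5 = 5465
S_8 = 3·5465 + 5 = 16400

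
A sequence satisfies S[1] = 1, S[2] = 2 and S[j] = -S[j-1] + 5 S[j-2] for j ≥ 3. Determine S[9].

S[3] = -2 + 5(1) = 3
S[4] = -3 + 5(2) = 7
S[5] = -7 + 5(3) = 8
S[6] = -8 + 5(7) = 27
S[7] = -27 + 5(8) = 13
S[8] = -13 + 5(27) = 122
S[9] = -122 + 5(13) = -57

-57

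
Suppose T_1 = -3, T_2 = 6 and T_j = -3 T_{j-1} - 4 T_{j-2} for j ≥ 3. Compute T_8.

T_3 = -3·6 - 4·(-3) = -6
T_4 = -3·(-6) - 4·6 = -6
T_5 = -3·(-6) - 4·(-6) = 42
T_6 = -3·42 - 4·(-6) = -102
T_7 = -3·(-102) - 4·42 = 138
T_8 = -3·138 - 4·(-102) = -6

-6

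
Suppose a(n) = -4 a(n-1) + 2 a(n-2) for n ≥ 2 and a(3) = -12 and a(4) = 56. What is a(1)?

Rearranging, a(n-2) = (a(n) + 4 a(n-1)) / 2.
a(2) = (56 + 4(-12)) / 2 = 8/2 = 4
a(1) = (-12 + 4(4)) / 2 = 4/2 = 2

2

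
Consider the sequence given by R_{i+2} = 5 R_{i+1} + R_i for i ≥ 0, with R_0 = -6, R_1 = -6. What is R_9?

R_2 = 5*(-6) + (-6) = -36
R_3 = 5*(-36) + (-6) = -186
R_4 = 5*(-186) + (-36) = -966
R_5 = 5*(-966) + (-186) = -5016
R_6 = 5*(-5016) + (-966) = -26046
R_7 = 5*(-26046) + (-5016) = -135246
R_8 = 5*(-135246) + (-26046) = -702276
R_9 = 5*(-702276) + (-135246) = -3646626

-3646626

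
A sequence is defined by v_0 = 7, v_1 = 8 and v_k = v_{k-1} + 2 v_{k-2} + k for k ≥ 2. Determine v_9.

v_2 = 8 + 2(7) + 2 = 24
v_3 = 24 + 2(8) + 3 = 43
v_4 = 43 + 2(24) + 4 = 95
v_5 = 95 + 2(43) + 5 = 186
v_6 = 186 + 2(95) + 6 = 382
v_7 = 382 + 2(186) + 7 = 761
v_8 = 761 + 2(382) + 8 = 1533
v_9 = 1533 + 2(761) + 9 = 3064

3064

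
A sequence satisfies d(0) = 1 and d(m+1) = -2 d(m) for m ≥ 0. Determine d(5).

d(1) = -2*1 = -2
d(2) = -2*(-2) = 4
d(3) = -2*4 = -8
d(4) = -2*(-8) = 16
d(5) = -2*16 = -32

-32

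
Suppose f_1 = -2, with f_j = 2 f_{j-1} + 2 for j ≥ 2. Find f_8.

f_2 = 2(-2) + 2 = -2
f_3 = 2(-2) + 2 = -2
f_4 = 2(-2) + 2 = -2
f_5 = 2(-2) + 2 = -2
f_6 = 2(-2) + 2 = -2
f_7 = 2(-2) + 2 = -2
f_8 = 2(-2) + 2 = -2

-2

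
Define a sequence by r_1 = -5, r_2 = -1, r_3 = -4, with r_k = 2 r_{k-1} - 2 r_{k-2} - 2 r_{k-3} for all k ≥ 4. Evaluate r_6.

r_4 = 2(-4) - 2(-1) - 2(-5) = 4
r_5 = 2(4) - 2(-4) - 2(-1) = 18
r_6 = 2(18) - 2(4) - 2(-4) = 36

36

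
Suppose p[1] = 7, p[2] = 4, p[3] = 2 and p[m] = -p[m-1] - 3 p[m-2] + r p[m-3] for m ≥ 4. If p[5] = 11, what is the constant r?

-1

p[4] = -14 + 7r
p[5] = 8 - 3r
So 8 - 3r = 11, giving r = -1.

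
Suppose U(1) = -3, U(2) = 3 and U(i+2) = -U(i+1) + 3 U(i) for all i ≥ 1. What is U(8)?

U(3) = -3 + 3(-3) = -12
U(4) = -(-12) + 3(3) = 21
U(5) = -21 + 3(-12) = -57
U(6) = -(-57) + 3(21) = 120
U(7) = -120 + 3(-57) = -291
U(8) = -(-291) + 3(120) = 651

651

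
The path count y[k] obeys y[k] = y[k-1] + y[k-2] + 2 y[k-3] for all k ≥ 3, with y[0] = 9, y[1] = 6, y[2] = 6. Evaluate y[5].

90

y[3] = 6 + 6 + 2*9 = 30
y[4] = 30 + 6 + 2*6 = 48
y[5] = 48 + 30 + 2*6 = 90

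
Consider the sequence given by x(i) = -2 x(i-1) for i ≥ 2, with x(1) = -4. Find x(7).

-256

x(2) = -2·(-4) = 8
x(3) = -2·8 = -16
x(4) = -2·(-16) = 32
x(5) = -2·32 = -64
x(6) = -2·(-64) = 128
x(7) = -2·128 = -256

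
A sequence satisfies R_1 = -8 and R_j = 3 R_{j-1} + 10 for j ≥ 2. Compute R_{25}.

The fixed point is 10/(1 - 3) = -5, so R_j + 5 = 3(R_{j-1} + 5).
Hence R_j = -3·3^{j-1} - 5.
R_{25} = -3·3^{24} - 5 = -3·282429536481 - 5 = -847288609448.

-847288609448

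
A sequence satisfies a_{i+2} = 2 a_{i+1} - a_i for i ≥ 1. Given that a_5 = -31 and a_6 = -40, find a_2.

-4

Rearranging, a_{i-2} = -(a_i - 2 a_{i-1}).
a_4 = -(-40 - 2·(-31)) = -22
a_3 = -(-31 - 2·(-22)) = -13
a_2 = -(-22 - 2·(-13)) = -4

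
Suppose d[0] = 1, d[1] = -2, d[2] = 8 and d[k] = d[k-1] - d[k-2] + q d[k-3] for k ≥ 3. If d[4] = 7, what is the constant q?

d[3] = 10 + q
d[4] = 2 - q
So 2 - q = 7, giving q = -5.

-5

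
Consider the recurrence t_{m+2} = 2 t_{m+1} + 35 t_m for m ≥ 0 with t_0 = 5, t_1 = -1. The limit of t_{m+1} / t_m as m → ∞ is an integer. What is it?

7

The characteristic equation is r^2 - 2r - 35 = 0, which factors as (r - 7)(r + 5) = 0.
So the roots are 7 and -5. Since |7| > |-5| and the coefficient of 7^m is non-zero, the ratio tends to 7.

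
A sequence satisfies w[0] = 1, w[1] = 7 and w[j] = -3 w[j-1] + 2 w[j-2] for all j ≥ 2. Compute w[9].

w[2] = -3*7 + 2*1 = -19
w[3] = -3*(-19) + 2*7 = 71
w[4] = -3*71 + 2*(-19) = -251
w[5] = -3*(-251) + 2*71 = 895
w[6] = -3*895 + 2*(-251) = -3187
w[7] = -3*(-3187) + 2*895 = 11351
w[8] = -3*11351 + 2*(-3187) = -40427
w[9] = -3*(-40427) + 2*11351 = 143983

143983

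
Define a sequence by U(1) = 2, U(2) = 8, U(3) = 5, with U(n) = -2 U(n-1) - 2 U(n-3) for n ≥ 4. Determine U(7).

96

U(4) = -2·5 - 2·2 = -14
U(5) = -2·(-14) - 2·8 = 12
U(6) = -2·12 - 2·5 = -34
U(7) = -2·(-34) - 2·(-14) = 96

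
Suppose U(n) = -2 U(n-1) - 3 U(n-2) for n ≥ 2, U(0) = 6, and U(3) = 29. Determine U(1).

-7

Let U(1) = y.
U(2) = -18 - 2y
U(3) = 36 + y
So 36 + y = 29, giving y = -7.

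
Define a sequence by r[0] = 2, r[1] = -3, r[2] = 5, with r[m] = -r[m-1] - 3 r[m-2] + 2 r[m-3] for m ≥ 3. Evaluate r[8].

-43

r[3] = -5 - 3(-3) + 2(2) = 8
r[4] = -8 - 3(5) + 2(-3) = -29
r[5] = -(-29) - 3(8) + 2(5) = 15
r[6] = -15 - 3(-29) + 2(8) = 88
r[7] = -88 - 3(15) + 2(-29) = -191
r[8] = -(-191) - 3(88) + 2(15) = -43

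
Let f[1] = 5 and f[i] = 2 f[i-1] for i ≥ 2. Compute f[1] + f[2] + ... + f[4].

f[2] = 2·5 = 10
f[3] = 2·10 = 20
f[4] = 2·20 = 40
Sum = 5 + 10 + 20 + 40 = 75

75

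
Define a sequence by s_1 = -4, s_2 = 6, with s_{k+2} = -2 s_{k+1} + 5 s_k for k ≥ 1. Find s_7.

-4072

s_3 = -2*6 + 5*(-4) = -32
s_4 = -2*(-32) + 5*6 = 94
s_5 = -2*94 + 5*(-32) = -348
s_6 = -2*(-348) + 5*94 = 1166
s_7 = -2*1166 + 5*(-348) = -4072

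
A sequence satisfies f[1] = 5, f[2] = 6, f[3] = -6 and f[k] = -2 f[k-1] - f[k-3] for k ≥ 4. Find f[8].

f[4] = -2*(-6) - 5 = 7
f[5] = -2*7 - 6 = -20
f[6] = -2*(-20) - (-6) = 46
f[7] = -2*46 - 7 = -99
f[8] = -2*(-99) - (-20) = 218

218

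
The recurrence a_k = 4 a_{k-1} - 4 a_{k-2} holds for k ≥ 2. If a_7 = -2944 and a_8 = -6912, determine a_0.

Rearranging, a_{k-2} = (a_k - 4 a_{k-1}) / -4.
a_6 = (-6912 - 4(-2944)) / -4 = 4864/-4 = -1216
a_5 = (-2944 - 4(-1216)) / -4 = 1920/-4 = -480
a_4 = (-1216 - 4(-480)) / -4 = 704/-4 = -176
a_3 = (-480 - 4(-176)) / -4 = 224/-4 = -56
a_2 = (-176 - 4(-56)) / -4 = 48/-4 = -12
a_1 = (-56 - 4(-12)) / -4 = -8/-4 = 2
a_0 = (-12 - 4(2)) / -4 = -20/-4 = 5

5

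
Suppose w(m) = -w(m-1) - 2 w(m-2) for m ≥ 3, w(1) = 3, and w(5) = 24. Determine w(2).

Let w(2) = y.
w(3) = -6 - y
w(4) = 6 - y
w(5) = 6 + 3y
So 6 + 3y = 24, giving y = 6.

6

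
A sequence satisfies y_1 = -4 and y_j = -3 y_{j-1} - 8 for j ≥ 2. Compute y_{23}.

-62762119220

The fixed point is -8/(1 + 3) = -2, so y_j + 2 = -3(y_{j-1} + 2).
Hence y_j = -2·(-3)^{j-1} - 2.
y_{23} = -2·(-3)^{22} - 2 = -2·31381059609 - 2 = -62762119220.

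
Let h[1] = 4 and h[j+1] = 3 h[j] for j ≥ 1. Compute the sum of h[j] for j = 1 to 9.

h[2] = 3*4 = 12
h[3] = 3*12 = 36
h[4] = 3*36 = 108
h[5] = 3*108 = 324
h[6] = 3*324 = 972
h[7] = 3*972 = 2916
h[8] = 3*2916 = 8748
h[9] = 3*8748 = 26244
Sum = 4 + 12 + 36 + 108 + 324 + 972 + 2916 + 8748 + 26244 = 39364

39364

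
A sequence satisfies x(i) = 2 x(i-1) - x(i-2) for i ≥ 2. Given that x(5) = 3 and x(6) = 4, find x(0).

Rearranging, x(i-2) = -(x(i) - 2 x(i-1)).
x(4) = -(4 - 2·3) = 2
x(3) = -(3 - 2·2) = 1
x(2) = -(2 - 2·1) = 0
x(1) = -(1 - 2·0) = -1
x(0) = -(0 - 2·(-1)) = -2

-2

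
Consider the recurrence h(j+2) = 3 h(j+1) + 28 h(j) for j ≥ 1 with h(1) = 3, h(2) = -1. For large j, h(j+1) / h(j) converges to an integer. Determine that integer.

The characteristic equation is r^2 - 3r - 28 = 0, which factors as (r - 7)(r + 4) = 0.
So the roots are 7 and -4. Since |7| > |-4| and the coefficient of 7^j is non-zero, the ratio tends to 7.

7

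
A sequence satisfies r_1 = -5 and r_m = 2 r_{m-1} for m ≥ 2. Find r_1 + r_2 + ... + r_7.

-635

r_2 = 2(-5) = -10
r_3 = 2(-10) = -20
r_4 = 2(-20) = -40
r_5 = 2(-40) = -80
r_6 = 2(-80) = -160
r_7 = 2(-160) = -320
Sum = (-5) + (-10) + (-20) + (-40) + (-80) + (-160) + (-320) = -635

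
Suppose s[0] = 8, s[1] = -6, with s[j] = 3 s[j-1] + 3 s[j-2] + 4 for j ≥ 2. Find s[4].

82

s[2] = 3·(-6) + 3·8 + 4 = 10
s[3] = 3·10 + 3·(-6) + 4 = 16
s[4] = 3·16 + 3·10 + 4 = 82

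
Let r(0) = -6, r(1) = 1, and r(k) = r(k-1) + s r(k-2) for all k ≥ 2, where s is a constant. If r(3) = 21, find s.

-4

r(2) = 1 - 6s
r(3) = 1 - 5s
So 1 - 5s = 21, giving s = -4.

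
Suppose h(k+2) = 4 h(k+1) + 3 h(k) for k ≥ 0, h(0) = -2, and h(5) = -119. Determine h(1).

1

Let h(1) = v.
h(2) = -6 + 4v
h(3) = -24 + 19v
h(4) = -114 + 88v
h(5) = -528 + 409v
So -528 + 409v = -119, giving v = 1.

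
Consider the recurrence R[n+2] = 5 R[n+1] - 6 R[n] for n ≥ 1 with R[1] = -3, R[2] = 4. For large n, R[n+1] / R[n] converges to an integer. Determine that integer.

3

The characteristic equation is r^2 - 5r + 6 = 0, which factors as (r - 3)(r - 2) = 0.
So the roots are 3 and 2. Since |3| > |2| and the coefficient of 3^n is non-zero, the ratio tends to 3.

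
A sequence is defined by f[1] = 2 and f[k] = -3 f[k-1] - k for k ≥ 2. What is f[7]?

f[2] = -3*2 - 2 = -8
f[3] = -3*(-8) - 3 = 21
f[4] = -3*21 - 4 = -67
f[5] = -3*(-67) - 5 = 196
f[6] = -3*196 - 6 = -594
f[7] = -3*(-594) - 7 = 1775

1775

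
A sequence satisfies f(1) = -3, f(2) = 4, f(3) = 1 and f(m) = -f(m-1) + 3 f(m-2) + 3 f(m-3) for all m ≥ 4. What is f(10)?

-76

f(4) = -1 + 3*4 + 3*(-3) = 2
f(5) = -2 + 3*1 + 3*4 = 13
f(6) = -13 + 3*2 + 3*1 = -4
f(7) = -(-4) + 3*13 + 3*2 = 49
f(8) = -49 + 3*(-4) + 3*13 = -22
f(9) = -(-22) + 3*49 + 3*(-4) = 157
f(10) = -157 + 3*(-22) + 3*49 = -76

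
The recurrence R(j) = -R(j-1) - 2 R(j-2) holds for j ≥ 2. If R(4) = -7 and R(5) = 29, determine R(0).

-5

Rearranging, R(j-2) = (R(j) + R(j-1)) / -2.
R(3) = (29 + (-7)) / -2 = 22/-2 = -11
R(2) = (-7 + (-11)) / -2 = -18/-2 = 9
R(1) = (-11 + 9) / -2 = -2/-2 = 1
R(0) = (9 + 1) / -2 = 10/-2 = -5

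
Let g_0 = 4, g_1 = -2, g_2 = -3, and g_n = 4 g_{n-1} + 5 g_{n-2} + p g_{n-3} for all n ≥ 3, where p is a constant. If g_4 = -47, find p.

g_3 = -22 + 4p
g_4 = -103 + 14p
So -103 + 14p = -47, giving p = 4.

4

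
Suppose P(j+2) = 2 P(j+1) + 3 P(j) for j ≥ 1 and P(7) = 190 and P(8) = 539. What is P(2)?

Rearranging, P(j-2) = (P(j) - 2 P(j-1)) / 3.
P(6) = (539 - 2·190) / 3 = 159/3 = 53
P(5) = (190 - 2·53) / 3 = 84/3 = 28
P(4) = (53 - 2·28) / 3 = -3/3 = -1
P(3) = (28 - 2·(-1)) / 3 = 30/3 = 10
P(2) = (-1 - 2·10) / 3 = -21/3 = -7

-7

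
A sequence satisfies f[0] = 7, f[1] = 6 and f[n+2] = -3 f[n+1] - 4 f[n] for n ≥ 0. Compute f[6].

f[2] = -3(6) - 4(7) = -46
f[3] = -3(-46) - 4(6) = 114
f[4] = -3(114) - 4(-46) = -158
f[5] = -3(-158) - 4(114) = 18
f[6] = -3(18) - 4(-158) = 578

578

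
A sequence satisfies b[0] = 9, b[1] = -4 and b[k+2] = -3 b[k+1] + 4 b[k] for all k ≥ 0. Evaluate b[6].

10656

b[2] = -3·(-4) + 4·9 = 48
b[3] = -3·48 + 4·(-4) = -160
b[4] = -3·(-160) + 4·48 = 672
b[5] = -3·672 + 4·(-160) = -2656
b[6] = -3·(-2656) + 4·672 = 10656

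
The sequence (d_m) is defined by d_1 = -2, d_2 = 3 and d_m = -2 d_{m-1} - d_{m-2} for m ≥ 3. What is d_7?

d_3 = -2·3 - (-2) = -4
d_4 = -2·(-4) - 3 = 5
d_5 = -2·5 - (-4) = -6
d_6 = -2·(-6) - 5 = 7
d_7 = -2·7 - (-6) = -8

-8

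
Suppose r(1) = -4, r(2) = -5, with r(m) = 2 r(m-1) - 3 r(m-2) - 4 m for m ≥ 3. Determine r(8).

79

r(3) = 2*(-5) - 3*(-4) - 12 = -10
r(4) = 2*(-10) - 3*(-5) - 16 = -21
r(5) = 2*(-21) - 3*(-10) - 20 = -32
r(6) = 2*(-32) - 3*(-21) - 24 = -25
r(7) = 2*(-25) - 3*(-32) - 28 = 18
r(8) = 2*18 - 3*(-25) - 32 = 79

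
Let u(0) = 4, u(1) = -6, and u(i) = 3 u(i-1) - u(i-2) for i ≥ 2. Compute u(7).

-2838

u(2) = 3*(-6) - 4 = -22
u(3) = 3*(-22) - (-6) = -60
u(4) = 3*(-60) - (-22) = -158
u(5) = 3*(-158) - (-60) = -414
u(6) = 3*(-414) - (-158) = -1084
u(7) = 3*(-1084) - (-414) = -2838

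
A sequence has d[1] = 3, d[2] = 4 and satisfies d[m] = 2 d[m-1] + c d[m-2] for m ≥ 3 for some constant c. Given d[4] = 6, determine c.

d[3] = 8 + 3c
d[4] = 16 + 10c
So 16 + 10c = 6, giving c = -1.

-1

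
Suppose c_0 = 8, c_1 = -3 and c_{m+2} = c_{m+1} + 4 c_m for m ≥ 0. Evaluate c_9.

c_2 = (-3) + 4·8 = 29
c_3 = 29 + 4·(-3) = 17
c_4 = 17 + 4·29 = 133
c_5 = 133 + 4·17 = 201
c_6 = 201 + 4·133 = 733
c_7 = 733 + 4·201 = 1537
c_8 = 1537 + 4·733 = 4469
c_9 = 4469 + 4·1537 = 10617

10617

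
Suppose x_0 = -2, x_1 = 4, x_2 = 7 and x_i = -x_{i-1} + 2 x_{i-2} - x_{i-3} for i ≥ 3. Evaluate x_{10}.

409

x_3 = -7 + 2·4 - (-2) = 3
x_4 = -3 + 2·7 - 4 = 7
x_5 = -7 + 2·3 - 7 = -8
x_6 = -(-8) + 2·7 - 3 = 19
x_7 = -19 + 2·(-8) - 7 = -42
x_8 = -(-42) + 2·19 - (-8) = 88
x_9 = -88 + 2·(-42) - 19 = -191
x_{10} = -(-191) + 2·88 - (-42) = 409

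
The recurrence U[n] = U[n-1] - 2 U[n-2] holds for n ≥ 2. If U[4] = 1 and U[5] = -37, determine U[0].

Rearranging, U[n-2] = (U[n] - U[n-1]) / -2.
U[3] = (-37 - 1) / -2 = -38/-2 = 19
U[2] = (1 - 19) / -2 = -18/-2 = 9
U[1] = (19 - 9) / -2 = 10/-2 = -5
U[0] = (9 - (-5)) / -2 = 14/-2 = -7

-7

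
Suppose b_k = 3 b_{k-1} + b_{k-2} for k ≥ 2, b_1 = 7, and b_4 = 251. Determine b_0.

2

Let b_0 = w.
b_2 = 21 + w
b_3 = 70 + 3w
b_4 = 231 + 10w
So 231 + 10w = 251, giving w = 2.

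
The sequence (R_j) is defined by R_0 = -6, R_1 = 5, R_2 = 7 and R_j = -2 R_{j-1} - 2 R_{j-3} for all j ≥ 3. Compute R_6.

8

R_3 = -2(7) - 2(-6) = -2
R_4 = -2(-2) - 2(5) = -6
R_5 = -2(-6) - 2(7) = -2
R_6 = -2(-2) - 2(-2) = 8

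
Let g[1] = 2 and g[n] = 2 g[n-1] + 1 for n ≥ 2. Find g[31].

The fixed point is 1/(1 - 2) = -1, so g[n] + 1 = 2(g[n-1] + 1).
Hence g[n] = 3·2^{n-1} - 1.
g[31] = 3·2^{30} - 1 = 3·1073741824 - 1 = 3221225471.

3221225471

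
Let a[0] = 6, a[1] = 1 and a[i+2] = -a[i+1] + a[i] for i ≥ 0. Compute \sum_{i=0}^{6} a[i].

26

a[2] = -1 + 6 = 5
a[3] = -5 + 1 = -4
a[4] = -(-4) + 5 = 9
a[5] = -9 + (-4) = -13
a[6] = -(-13) + 9 = 22
Sum = 6 + 1 + 5 + (-4) + 9 + (-13) + 22 = 26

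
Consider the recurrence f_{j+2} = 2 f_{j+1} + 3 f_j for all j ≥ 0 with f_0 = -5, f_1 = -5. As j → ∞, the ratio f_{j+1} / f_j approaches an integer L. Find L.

3

The characteristic equation is r^2 - 2r - 3 = 0, which factors as (r - 3)(r + 1) = 0.
So the roots are 3 and -1. Since |3| > |-1| and the coefficient of 3^j is non-zero, the ratio tends to 3.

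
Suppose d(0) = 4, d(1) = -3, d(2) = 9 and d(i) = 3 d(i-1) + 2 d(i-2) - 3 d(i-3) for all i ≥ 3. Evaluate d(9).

19647

d(3) = 3*9 + 2*(-3) - 3*4 = 9
d(4) = 3*9 + 2*9 - 3*(-3) = 54
d(5) = 3*54 + 2*9 - 3*9 = 153
d(6) = 3*153 + 2*54 - 3*9 = 540
d(7) = 3*540 + 2*153 - 3*54 = 1764
d(8) = 3*1764 + 2*540 - 3*153 = 5913
d(9) = 3*5913 + 2*1764 - 3*540 = 19647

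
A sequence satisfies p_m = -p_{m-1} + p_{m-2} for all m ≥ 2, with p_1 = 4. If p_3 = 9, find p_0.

Let p_0 = z.
p_2 = -4 + z
p_3 = 8 - z
So 8 - z = 9, giving z = -1.

-1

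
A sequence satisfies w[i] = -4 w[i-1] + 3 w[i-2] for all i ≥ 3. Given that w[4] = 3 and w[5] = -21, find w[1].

-5

Rearranging, w[i-2] = (w[i] + 4 w[i-1]) / 3.
w[3] = (-21 + 4·3) / 3 = -9/3 = -3
w[2] = (3 + 4·(-3)) / 3 = -9/3 = -3
w[1] = (-3 + 4·(-3)) / 3 = -15/3 = -5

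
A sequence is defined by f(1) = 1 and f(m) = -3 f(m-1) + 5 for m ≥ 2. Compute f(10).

f(2) = -3(1) + 5 = 2
f(3) = -3(2) + 5 = -1
f(4) = -3(-1) + 5 = 8
f(5) = -3(8) + 5 = -19
f(6) = -3(-19) + 5 = 62
f(7) = -3(62) + 5 = -181
f(8) = -3(-181) + 5 = 548
f(9) = -3(548) + 5 = -1639
f(10) = -3(-1639) + 5 = 4922

4922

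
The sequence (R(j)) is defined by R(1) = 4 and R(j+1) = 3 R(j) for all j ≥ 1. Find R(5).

R(2) = 3(4) = 12
R(3) = 3(12) = 36
R(4) = 3(36) = 108
R(5) = 3(108) = 324

324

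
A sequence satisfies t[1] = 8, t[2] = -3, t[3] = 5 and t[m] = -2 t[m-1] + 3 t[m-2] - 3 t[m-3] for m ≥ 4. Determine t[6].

-364

t[4] = -2*5 + 3*(-3) - 3*8 = -43
t[5] = -2*(-43) + 3*5 - 3*(-3) = 110
t[6] = -2*110 + 3*(-43) - 3*5 = -364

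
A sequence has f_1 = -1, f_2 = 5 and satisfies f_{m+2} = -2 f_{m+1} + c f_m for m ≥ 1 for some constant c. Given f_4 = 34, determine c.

f_3 = -10 - c
f_4 = 20 + 7c
So 20 + 7c = 34, giving c = 2.

2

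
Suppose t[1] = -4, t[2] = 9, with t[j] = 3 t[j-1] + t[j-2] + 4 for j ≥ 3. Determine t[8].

11325

t[3] = 3·9 + (-4) + 4 = 27
t[4] = 3·27 + 9 + 4 = 94
t[5] = 3·94 + 27 + 4 = 313
t[6] = 3·313 + 94 + 4 = 1037
t[7] = 3·1037 + 313 + 4 = 3428
t[8] = 3·3428 + 1037 + 4 = 11325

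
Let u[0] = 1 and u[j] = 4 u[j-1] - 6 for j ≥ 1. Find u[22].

The fixed point is -6/(1 - 4) = 2, so u[j] - 2 = 4(u[j-1] - 2).
Hence u[j] = -1·4^j + 2.
u[22] = -1·4^{22} + 2 = -1·17592186044416 + 2 = -17592186044414.

-17592186044414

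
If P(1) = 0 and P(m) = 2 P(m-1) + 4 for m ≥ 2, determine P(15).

The fixed point is 4/(1 - 2) = -4, so P(m) + 4 = 2(P(m-1) + 4).
Hence P(m) = 4·2^{m-1} - 4.
P(15) = 4·2^{14} - 4 = 4·16384 - 4 = 65532.

65532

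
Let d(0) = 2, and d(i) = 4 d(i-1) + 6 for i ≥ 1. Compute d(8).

d(1) = 4*2 + 6 = 14
d(2) = 4*14 + 6 = 62
d(3) = 4*62 + 6 = 254
d(4) = 4*254 + 6 = 1022
d(5) = 4*1022 + 6 = 4094
d(6) = 4*4094 + 6 = 16382
d(7) = 4*16382 + 6 = 65534
d(8) = 4*65534 + 6 = 262142

262142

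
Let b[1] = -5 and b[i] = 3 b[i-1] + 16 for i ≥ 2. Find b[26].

The fixed point is 16/(1 - 3) = -8, so b[i] + 8 = 3(b[i-1] + 8).
Hence b[i] = 3·3^{i-1} - 8.
b[26] = 3·3^{25} - 8 = 3·847288609443 - 8 = 2541865828321.

2541865828321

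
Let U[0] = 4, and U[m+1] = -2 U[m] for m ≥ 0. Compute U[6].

256

U[1] = -2*4 = -8
U[2] = -2*(-8) = 16
U[3] = -2*16 = -32
U[4] = -2*(-32) = 64
U[5] = -2*64 = -128
U[6] = -2*(-128) = 256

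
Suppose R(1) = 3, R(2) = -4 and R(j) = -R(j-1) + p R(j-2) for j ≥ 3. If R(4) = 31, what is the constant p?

R(3) = 4 + 3p
R(4) = -4 - 7p
So -4 - 7p = 31, giving p = -5.

-5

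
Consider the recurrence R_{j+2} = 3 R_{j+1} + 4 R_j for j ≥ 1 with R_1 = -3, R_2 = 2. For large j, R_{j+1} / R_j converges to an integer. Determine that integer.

The characteristic equation is r^2 - 3r - 4 = 0, which factors as (r - 4)(r + 1) = 0.
So the roots are 4 and -1. Since |4| > |-1| and the coefficient of 4^j is non-zero, the ratio tends to 4.

4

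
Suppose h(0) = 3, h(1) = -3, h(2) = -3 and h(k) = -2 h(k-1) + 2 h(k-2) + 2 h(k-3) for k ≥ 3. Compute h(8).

h(3) = -2*(-3) + 2*(-3) + 2*3 = 6
h(4) = -2*6 + 2*(-3) + 2*(-3) = -24
h(5) = -2*(-24) + 2*6 + 2*(-3) = 54
h(6) = -2*54 + 2*(-24) + 2*6 = -144
h(7) = -2*(-144) + 2*54 + 2*(-24) = 348
h(8) = -2*348 + 2*(-144) + 2*54 = -876

-876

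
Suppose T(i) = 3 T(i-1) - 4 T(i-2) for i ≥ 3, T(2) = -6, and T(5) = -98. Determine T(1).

4

Let T(1) = y.
T(3) = -18 - 4y
T(4) = -30 - 12y
T(5) = -18 - 20y
So -18 - 20y = -98, giving y = 4.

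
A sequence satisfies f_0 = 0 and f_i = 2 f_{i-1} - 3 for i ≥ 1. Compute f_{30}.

-3221225469

The fixed point is -3/(1 - 2) = 3, so f_i - 3 = 2(f_{i-1} - 3).
Hence f_i = -3·2^i + 3.
f_{30} = -3·2^{30} + 3 = -3·1073741824 + 3 = -3221225469.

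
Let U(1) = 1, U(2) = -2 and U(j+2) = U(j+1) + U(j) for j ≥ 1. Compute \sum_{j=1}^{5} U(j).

-9

U(3) = (-2) + 1 = -1
U(4) = (-1) + (-2) = -3
U(5) = (-3) + (-1) = -4
Sum = 1 + (-2) + (-1) + (-3) + (-4) = -9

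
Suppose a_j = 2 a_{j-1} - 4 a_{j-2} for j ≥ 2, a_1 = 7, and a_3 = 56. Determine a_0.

Let a_0 = y.
a_2 = 14 - 4y
a_3 = -8y
So -8y = 56, giving y = -7.

-7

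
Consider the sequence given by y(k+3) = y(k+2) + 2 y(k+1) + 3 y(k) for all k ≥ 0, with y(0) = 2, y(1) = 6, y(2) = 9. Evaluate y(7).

828

y(3) = 9 + 2*6 + 3*2 = 27
y(4) = 27 + 2*9 + 3*6 = 63
y(5) = 63 + 2*27 + 3*9 = 144
y(6) = 144 + 2*63 + 3*27 = 351
y(7) = 351 + 2*144 + 3*63 = 828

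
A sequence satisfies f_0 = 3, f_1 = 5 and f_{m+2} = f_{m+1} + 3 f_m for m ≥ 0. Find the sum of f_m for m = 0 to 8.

f_2 = 5 + 3*3 = 14
f_3 = 14 + 3*5 = 29
f_4 = 29 + 3*14 = 71
f_5 = 71 + 3*29 = 158
f_6 = 158 + 3*71 = 371
f_7 = 371 + 3*158 = 845
f_8 = 845 + 3*371 = 1958
Sum = 3 + 5 + 14 + 29 + 71 + 158 + 371 + 845 + 1958 = 3454

3454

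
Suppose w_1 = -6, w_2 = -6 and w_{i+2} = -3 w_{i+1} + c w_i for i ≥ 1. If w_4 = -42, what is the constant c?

1

w_3 = 18 - 6c
w_4 = -54 + 12c
So -54 + 12c = -42, giving c = 1.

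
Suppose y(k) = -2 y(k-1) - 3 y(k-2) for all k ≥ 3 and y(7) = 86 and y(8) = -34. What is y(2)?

2

Rearranging, y(k-2) = (y(k) + 2 y(k-1)) / -3.
y(6) = (-34 + 2*86) / -3 = 138/-3 = -46
y(5) = (86 + 2*(-46)) / -3 = -6/-3 = 2
y(4) = (-46 + 2*2) / -3 = -42/-3 = 14
y(3) = (2 + 2*14) / -3 = 30/-3 = -10
y(2) = (14 + 2*(-10)) / -3 = -6/-3 = 2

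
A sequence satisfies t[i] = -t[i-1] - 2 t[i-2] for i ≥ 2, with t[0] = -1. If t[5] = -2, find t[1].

Let t[1] = x.
t[2] = 2 - x
t[3] = -2 - x
t[4] = -2 + 3x
t[5] = 6 - x
So 6 - x = -2, giving x = 8.

8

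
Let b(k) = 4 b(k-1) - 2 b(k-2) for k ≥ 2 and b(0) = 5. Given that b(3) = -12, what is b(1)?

Let b(1) = z.
b(2) = -10 + 4z
b(3) = -40 + 14z
So -40 + 14z = -12, giving z = 2.

2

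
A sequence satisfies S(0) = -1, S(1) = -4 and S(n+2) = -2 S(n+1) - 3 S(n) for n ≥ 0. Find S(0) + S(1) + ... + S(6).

S(2) = -2*(-4) - 3*(-1) = 11
S(3) = -2*11 - 3*(-4) = -10
S(4) = -2*(-10) - 3*11 = -13
S(5) = -2*(-13) - 3*(-10) = 56
S(6) = -2*56 - 3*(-13) = -73
Sum = (-1) + (-4) + 11 + (-10) + (-13) + 56 + (-73) = -34

-34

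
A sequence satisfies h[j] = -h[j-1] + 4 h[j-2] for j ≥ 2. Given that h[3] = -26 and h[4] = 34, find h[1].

Rearranging, h[j-2] = (h[j] + h[j-1]) / 4.
h[2] = (34 + (-26)) / 4 = 8/4 = 2
h[1] = (-26 + 2) / 4 = -24/4 = -6

-6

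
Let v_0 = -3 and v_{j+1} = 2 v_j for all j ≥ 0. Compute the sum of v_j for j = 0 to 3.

v_1 = 2*(-3) = -6
v_2 = 2*(-6) = -12
v_3 = 2*(-12) = -24
Sum = (-3) + (-6) + (-12) + (-24) = -45

-45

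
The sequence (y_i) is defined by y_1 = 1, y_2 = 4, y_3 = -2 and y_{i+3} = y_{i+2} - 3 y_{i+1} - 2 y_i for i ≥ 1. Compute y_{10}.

-776

y_4 = (-2) - 3(4) - 2(1) = -16
y_5 = (-16) - 3(-2) - 2(4) = -18
y_6 = (-18) - 3(-16) - 2(-2) = 34
y_7 = 34 - 3(-18) - 2(-16) = 120
y_8 = 120 - 3(34) - 2(-18) = 54
y_9 = 54 - 3(120) - 2(34) = -374
y_{10} = (-374) - 3(54) - 2(120) = -776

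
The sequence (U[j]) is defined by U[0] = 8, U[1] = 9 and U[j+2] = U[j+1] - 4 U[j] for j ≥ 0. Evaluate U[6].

U[2] = 9 - 4·8 = -23
U[3] = (-23) - 4·9 = -59
U[4] = (-59) - 4·(-23) = 33
U[5] = 33 - 4·(-59) = 269
U[6] = 269 - 4·33 = 137

137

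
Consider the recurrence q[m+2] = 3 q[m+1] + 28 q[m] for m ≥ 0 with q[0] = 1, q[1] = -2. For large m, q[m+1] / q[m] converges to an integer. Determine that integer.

The characteristic equation is r^2 - 3r - 28 = 0, which factors as (r - 7)(r + 4) = 0.
So the roots are 7 and -4. Since |7| > |-4| and the coefficient of 7^m is non-zero, the ratio tends to 7.

7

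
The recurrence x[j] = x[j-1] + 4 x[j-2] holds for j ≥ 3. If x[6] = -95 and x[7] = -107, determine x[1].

3

Rearranging, x[j-2] = (x[j] - x[j-1]) / 4.
x[5] = (-107 - (-95)) / 4 = -12/4 = -3
x[4] = (-95 - (-3)) / 4 = -92/4 = -23
x[3] = (-3 - (-23)) / 4 = 20/4 = 5
x[2] = (-23 - 5) / 4 = -28/4 = -7
x[1] = (5 - (-7)) / 4 = 12/4 = 3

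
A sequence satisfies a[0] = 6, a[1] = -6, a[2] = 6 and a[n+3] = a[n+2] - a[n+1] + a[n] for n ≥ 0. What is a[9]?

-6

a[3] = 6 - (-6) + 6 = 18
a[4] = 18 - 6 + (-6) = 6
a[5] = 6 - 18 + 6 = -6
a[6] = (-6) - 6 + 18 = 6
a[7] = 6 - (-6) + 6 = 18
a[8] = 18 - 6 + (-6) = 6
a[9] = 6 - 18 + 6 = -6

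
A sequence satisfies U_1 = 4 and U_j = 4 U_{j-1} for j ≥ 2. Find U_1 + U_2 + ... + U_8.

U_2 = 4(4) = 16
U_3 = 4(16) = 64
U_4 = 4(64) = 256
U_5 = 4(256) = 1024
U_6 = 4(1024) = 4096
U_7 = 4(4096) = 16384
U_8 = 4(16384) = 65536
Sum = 4 + 16 + 64 + 256 + 1024 + 4096 + 16384 + 65536 = 87380

87380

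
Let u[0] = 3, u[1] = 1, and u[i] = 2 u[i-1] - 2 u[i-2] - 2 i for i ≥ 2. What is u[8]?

92

u[2] = 2·1 - 2·3 - 4 = -8
u[3] = 2·(-8) - 2·1 - 6 = -24
u[4] = 2·(-24) - 2·(-8) - 8 = -40
u[5] = 2·(-40) - 2·(-24) - 10 = -42
u[6] = 2·(-42) - 2·(-40) - 12 = -16
u[7] = 2·(-16) - 2·(-42) - 14 = 38
u[8] = 2·38 - 2·(-16) - 16 = 92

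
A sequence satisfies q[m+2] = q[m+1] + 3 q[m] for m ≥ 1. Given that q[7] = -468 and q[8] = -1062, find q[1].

Rearranging, q[m-2] = (q[m] - q[m-1]) / 3.
q[6] = (-1062 - (-468)) / 3 = -594/3 = -198
q[5] = (-468 - (-198)) / 3 = -270/3 = -90
q[4] = (-198 - (-90)) / 3 = -108/3 = -36
q[3] = (-90 - (-36)) / 3 = -54/3 = -18
q[2] = (-36 - (-18)) / 3 = -18/3 = -6
q[1] = (-18 - (-6)) / 3 = -12/3 = -4

-4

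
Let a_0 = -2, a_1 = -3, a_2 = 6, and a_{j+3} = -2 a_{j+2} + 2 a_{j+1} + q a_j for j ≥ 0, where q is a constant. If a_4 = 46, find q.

a_3 = -18 - 2q
a_4 = 48 + q
So 48 + q = 46, giving q = -2.

-2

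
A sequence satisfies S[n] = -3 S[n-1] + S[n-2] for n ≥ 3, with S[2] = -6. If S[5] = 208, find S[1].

Let S[1] = w.
S[3] = 18 + w
S[4] = -60 - 3w
S[5] = 198 + 10w
So 198 + 10w = 208, giving w = 1.

1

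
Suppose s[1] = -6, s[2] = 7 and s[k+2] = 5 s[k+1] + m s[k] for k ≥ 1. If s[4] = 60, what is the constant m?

5

s[3] = 35 - 6m
s[4] = 175 - 23m
So 175 - 23m = 60, giving m = 5.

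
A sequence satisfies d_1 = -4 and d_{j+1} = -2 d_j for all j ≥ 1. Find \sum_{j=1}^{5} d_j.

-44

d_2 = -2·(-4) = 8
d_3 = -2·8 = -16
d_4 = -2·(-16) = 32
d_5 = -2·32 = -64
Sum = (-4) + 8 + (-16) + 32 + (-64) = -44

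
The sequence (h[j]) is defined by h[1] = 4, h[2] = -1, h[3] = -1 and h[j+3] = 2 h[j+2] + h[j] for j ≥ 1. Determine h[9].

h[4] = 2*(-1) + 4 = 2
h[5] = 2*2 + (-1) = 3
h[6] = 2*3 + (-1) = 5
h[7] = 2*5 + 2 = 12
h[8] = 2*12 + 3 = 27
h[9] = 2*27 + 5 = 59

59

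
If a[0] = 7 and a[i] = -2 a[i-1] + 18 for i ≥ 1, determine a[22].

4194310

The fixed point is 18/(1 + 2) = 6, so a[i] - 6 = -2(a[i-1] - 6).
Hence a[i] = 1·(-2)^i + 6.
a[22] = 1·(-2)^{22} + 6 = 1·4194304 + 6 = 4194310.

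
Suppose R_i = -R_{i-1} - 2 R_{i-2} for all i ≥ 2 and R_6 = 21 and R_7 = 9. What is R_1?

-3

Rearranging, R_{i-2} = (R_i + R_{i-1}) / -2.
R_5 = (9 + 21) / -2 = 30/-2 = -15
R_4 = (21 + (-15)) / -2 = 6/-2 = -3
R_3 = (-15 + (-3)) / -2 = -18/-2 = 9
R_2 = (-3 + 9) / -2 = 6/-2 = -3
R_1 = (9 + (-3)) / -2 = 6/-2 = -3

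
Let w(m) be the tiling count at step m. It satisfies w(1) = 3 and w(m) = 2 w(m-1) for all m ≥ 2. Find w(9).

768

w(2) = 2*3 = 6
w(3) = 2*6 = 12
w(4) = 2*12 = 24
w(5) = 2*24 = 48
w(6) = 2*48 = 96
w(7) = 2*96 = 192
w(8) = 2*192 = 384
w(9) = 2*384 = 768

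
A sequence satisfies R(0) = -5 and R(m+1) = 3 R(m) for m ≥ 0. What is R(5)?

-1215

R(1) = 3(-5) = -15
R(2) = 3(-15) = -45
R(3) = 3(-45) = -135
R(4) = 3(-135) = -405
R(5) = 3(-405) = -1215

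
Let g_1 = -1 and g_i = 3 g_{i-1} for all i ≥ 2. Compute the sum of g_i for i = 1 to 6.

-364

g_2 = 3(-1) = -3
g_3 = 3(-3) = -9
g_4 = 3(-9) = -27
g_5 = 3(-27) = -81
g_6 = 3(-81) = -243
Sum = (-1) + (-3) + (-9) + (-27) + (-81) + (-243) = -364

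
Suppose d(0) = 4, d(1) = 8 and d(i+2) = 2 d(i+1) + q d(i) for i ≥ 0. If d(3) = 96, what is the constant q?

4

d(2) = 16 + 4q
d(3) = 32 + 16q
So 32 + 16q = 96, giving q = 4.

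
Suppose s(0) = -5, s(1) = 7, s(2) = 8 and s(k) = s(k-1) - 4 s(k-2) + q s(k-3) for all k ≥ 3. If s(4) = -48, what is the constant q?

s(3) = -20 - 5q
s(4) = -52 + 2q
So -52 + 2q = -48, giving q = 2.

2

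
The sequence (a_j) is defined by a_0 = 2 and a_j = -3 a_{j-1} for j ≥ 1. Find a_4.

162

a_1 = -3(2) = -6
a_2 = -3(-6) = 18
a_3 = -3(18) = -54
a_4 = -3(-54) = 162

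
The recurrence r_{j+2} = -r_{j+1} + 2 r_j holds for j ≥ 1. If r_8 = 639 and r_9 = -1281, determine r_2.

9

Rearranging, r_{j-2} = (r_j + r_{j-1}) / 2.
r_7 = (-1281 + 639) / 2 = -642/2 = -321
r_6 = (639 + (-321)) / 2 = 318/2 = 159
r_5 = (-321 + 159) / 2 = -162/2 = -81
r_4 = (159 + (-81)) / 2 = 78/2 = 39
r_3 = (-81 + 39) / 2 = -42/2 = -21
r_2 = (39 + (-21)) / 2 = 18/2 = 9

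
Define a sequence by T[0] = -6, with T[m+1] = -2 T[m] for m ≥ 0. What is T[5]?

T[1] = -2(-6) = 12
T[2] = -2(12) = -24
T[3] = -2(-24) = 48
T[4] = -2(48) = -96
T[5] = -2(-96) = 192

192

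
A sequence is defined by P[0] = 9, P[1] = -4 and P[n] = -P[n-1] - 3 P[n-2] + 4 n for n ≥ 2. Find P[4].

22

P[2] = -(-4) - 3·9 + 8 = -15
P[3] = -(-15) - 3·(-4) + 12 = 39
P[4] = -39 - 3·(-15) + 16 = 22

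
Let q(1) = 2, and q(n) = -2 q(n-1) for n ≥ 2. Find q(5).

q(2) = -2·2 = -4
q(3) = -2·(-4) = 8
q(4) = -2·8 = -16
q(5) = -2·(-16) = 32

32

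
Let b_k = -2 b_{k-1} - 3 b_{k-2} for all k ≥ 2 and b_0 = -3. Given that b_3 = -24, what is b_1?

-6

Let b_1 = w.
b_2 = 9 - 2w
b_3 = -18 + w
So -18 + w = -24, giving w = -6.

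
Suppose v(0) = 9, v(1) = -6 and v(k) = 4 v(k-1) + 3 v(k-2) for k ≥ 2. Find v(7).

-1662

v(2) = 4(-6) + 3(9) = 3
v(3) = 4(3) + 3(-6) = -6
v(4) = 4(-6) + 3(3) = -15
v(5) = 4(-15) + 3(-6) = -78
v(6) = 4(-78) + 3(-15) = -357
v(7) = 4(-357) + 3(-78) = -1662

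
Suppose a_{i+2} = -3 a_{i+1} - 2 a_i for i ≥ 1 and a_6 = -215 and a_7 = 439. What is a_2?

-5

Rearranging, a_{i-2} = (a_i + 3 a_{i-1}) / -2.
a_5 = (439 + 3(-215)) / -2 = -206/-2 = 103
a_4 = (-215 + 3(103)) / -2 = 94/-2 = -47
a_3 = (103 + 3(-47)) / -2 = -38/-2 = 19
a_2 = (-47 + 3(19)) / -2 = 10/-2 = -5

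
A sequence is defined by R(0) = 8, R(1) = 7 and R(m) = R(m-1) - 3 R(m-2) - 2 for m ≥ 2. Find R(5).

137

R(2) = 7 - 3(8) - 2 = -19
R(3) = (-19) - 3(7) - 2 = -42
R(4) = (-42) - 3(-19) - 2 = 13
R(5) = 13 - 3(-42) - 2 = 137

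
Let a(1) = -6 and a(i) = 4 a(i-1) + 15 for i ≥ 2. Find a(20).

-274877906949

The fixed point is 15/(1 - 4) = -5, so a(i) + 5 = 4(a(i-1) + 5).
Hence a(i) = -1·4^{i-1} - 5.
a(20) = -1·4^{19} - 5 = -1·274877906944 - 5 = -274877906949.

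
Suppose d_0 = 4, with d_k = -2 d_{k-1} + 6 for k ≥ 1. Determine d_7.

d_1 = -2(4) + 6 = -2
d_2 = -2(-2) + 6 = 10
d_3 = -2(10) + 6 = -14
d_4 = -2(-14) + 6 = 34
d_5 = -2(34) + 6 = -62
d_6 = -2(-62) + 6 = 130
d_7 = -2(130) + 6 = -254

-254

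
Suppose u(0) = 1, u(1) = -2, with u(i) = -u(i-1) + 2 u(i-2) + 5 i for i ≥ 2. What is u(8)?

561

u(2) = -(-2) + 2·1 + 10 = 14
u(3) = -14 + 2·(-2) + 15 = -3
u(4) = -(-3) + 2·14 + 20 = 51
u(5) = -51 + 2·(-3) + 25 = -32
u(6) = -(-32) + 2·51 + 30 = 164
u(7) = -164 + 2·(-32) + 35 = -193
u(8) = -(-193) + 2·164 + 40 = 561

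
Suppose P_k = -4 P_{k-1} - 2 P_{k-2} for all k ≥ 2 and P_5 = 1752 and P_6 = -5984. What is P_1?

6

Rearranging, P_{k-2} = (P_k + 4 P_{k-1}) / -2.
P_4 = (-5984 + 4(1752)) / -2 = 1024/-2 = -512
P_3 = (1752 + 4(-512)) / -2 = -296/-2 = 148
P_2 = (-512 + 4(148)) / -2 = 80/-2 = -40
P_1 = (148 + 4(-40)) / -2 = -12/-2 = 6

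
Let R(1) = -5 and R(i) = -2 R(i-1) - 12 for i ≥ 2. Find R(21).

The fixed point is -12/(1 + 2) = -4, so R(i) + 4 = -2(R(i-1) + 4).
Hence R(i) = -1·(-2)^{i-1} - 4.
R(21) = -1·(-2)^{20} - 4 = -1·1048576 - 4 = -1048580.

-1048580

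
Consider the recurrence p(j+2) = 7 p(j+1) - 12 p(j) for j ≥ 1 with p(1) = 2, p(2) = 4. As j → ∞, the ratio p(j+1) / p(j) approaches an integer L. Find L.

The characteristic equation is r^2 - 7r + 12 = 0, which factors as (r - 4)(r - 3) = 0.
So the roots are 4 and 3. Since |4| > |3| and the coefficient of 4^j is non-zero, the ratio tends to 4.

4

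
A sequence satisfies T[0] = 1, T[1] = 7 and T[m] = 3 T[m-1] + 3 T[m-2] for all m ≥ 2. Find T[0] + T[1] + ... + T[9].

T[2] = 3·7 + 3·1 = 24
T[3] = 3·24 + 3·7 = 93
T[4] = 3·93 + 3·24 = 351
T[5] = 3·351 + 3·93 = 1332
T[6] = 3·1332 + 3·351 = 5049
T[7] = 3·5049 + 3·1332 = 19143
T[8] = 3·19143 + 3·5049 = 72576
T[9] = 3·72576 + 3·19143 = 275157
Sum = 1 + 7 + 24 + 93 + 351 + 1332 + 5049 + 19143 + 72576 + 275157 = 373733

373733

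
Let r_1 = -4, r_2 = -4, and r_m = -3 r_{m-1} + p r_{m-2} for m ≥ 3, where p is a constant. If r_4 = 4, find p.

5

r_3 = 12 - 4p
r_4 = -36 + 8p
So -36 + 8p = 4, giving p = 5.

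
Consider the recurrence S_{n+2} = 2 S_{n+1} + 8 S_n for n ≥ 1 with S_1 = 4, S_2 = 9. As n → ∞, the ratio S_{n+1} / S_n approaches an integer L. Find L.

4

The characteristic equation is r^2 - 2r - 8 = 0, which factors as (r - 4)(r + 2) = 0.
So the roots are 4 and -2. Since |4| > |-2| and the coefficient of 4^n is non-zero, the ratio tends to 4.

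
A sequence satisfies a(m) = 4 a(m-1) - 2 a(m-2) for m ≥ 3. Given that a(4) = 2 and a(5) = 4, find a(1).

Rearranging, a(m-2) = (a(m) - 4 a(m-1)) / -2.
a(3) = (4 - 4(2)) / -2 = -4/-2 = 2
a(2) = (2 - 4(2)) / -2 = -6/-2 = 3
a(1) = (2 - 4(3)) / -2 = -10/-2 = 5

5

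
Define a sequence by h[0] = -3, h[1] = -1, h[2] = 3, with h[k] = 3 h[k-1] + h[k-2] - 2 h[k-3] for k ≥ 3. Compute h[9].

h[3] = 3·3 + (-1) - 2·(-3) = 14
h[4] = 3·14 + 3 - 2·(-1) = 47
h[5] = 3·47 + 14 - 2·3 = 149
h[6] = 3·149 + 47 - 2·14 = 466
h[7] = 3·466 + 149 - 2·47 = 1453
h[8] = 3·1453 + 466 - 2·149 = 4527
h[9] = 3·4527 + 1453 - 2·466 = 14102

14102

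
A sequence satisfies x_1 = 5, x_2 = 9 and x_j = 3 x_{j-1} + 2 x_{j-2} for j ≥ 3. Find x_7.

x_3 = 3·9 + 2·5 = 37
x_4 = 3·37 + 2·9 = 129
x_5 = 3·129 + 2·37 = 461
x_6 = 3·461 + 2·129 = 1641
x_7 = 3·1641 + 2·461 = 5845

5845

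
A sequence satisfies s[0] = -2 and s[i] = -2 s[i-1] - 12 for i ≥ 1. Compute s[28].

536870908

The fixed point is -12/(1 + 2) = -4, so s[i] + 4 = -2(s[i-1] + 4).
Hence s[i] = 2·(-2)^i - 4.
s[28] = 2·(-2)^{28} - 4 = 2·268435456 - 4 = 536870908.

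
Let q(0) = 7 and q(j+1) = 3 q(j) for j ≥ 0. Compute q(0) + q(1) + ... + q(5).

2548

q(1) = 3(7) = 21
q(2) = 3(21) = 63
q(3) = 3(63) = 189
q(4) = 3(189) = 567
q(5) = 3(567) = 1701
Sum = 7 + 21 + 63 + 189 + 567 + 1701 = 2548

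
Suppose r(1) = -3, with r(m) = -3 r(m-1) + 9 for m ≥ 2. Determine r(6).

1278

r(2) = -3(-3) + 9 = 18
r(3) = -3(18) + 9 = -45
r(4) = -3(-45) + 9 = 144
r(5) = -3(144) + 9 = -423
r(6) = -3(-423) + 9 = 1278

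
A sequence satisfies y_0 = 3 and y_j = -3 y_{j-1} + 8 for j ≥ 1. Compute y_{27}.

-7625597484985

The fixed point is 8/(1 + 3) = 2, so y_j - 2 = -3(y_{j-1} - 2).
Hence y_j = 1·(-3)^j + 2.
y_{27} = 1·(-3)^{27} + 2 = 1·-7625597484987 + 2 = -7625597484985.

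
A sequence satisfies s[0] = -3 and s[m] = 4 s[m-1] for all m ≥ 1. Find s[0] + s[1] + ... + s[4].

s[1] = 4*(-3) = -12
s[2] = 4*(-12) = -48
s[3] = 4*(-48) = -192
s[4] = 4*(-192) = -768
Sum = (-3) + (-12) + (-48) + (-192) + (-768) = -1023

-1023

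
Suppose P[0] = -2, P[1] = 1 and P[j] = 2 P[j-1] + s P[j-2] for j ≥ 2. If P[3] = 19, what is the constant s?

-5

P[2] = 2 - 2s
P[3] = 4 - 3s
So 4 - 3s = 19, giving s = -5.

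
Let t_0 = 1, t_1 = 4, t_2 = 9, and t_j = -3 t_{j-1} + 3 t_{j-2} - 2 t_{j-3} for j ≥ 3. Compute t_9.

-64205

t_3 = -3(9) + 3(4) - 2(1) = -17
t_4 = -3(-17) + 3(9) - 2(4) = 70
t_5 = -3(70) + 3(-17) - 2(9) = -279
t_6 = -3(-279) + 3(70) - 2(-17) = 1081
t_7 = -3(1081) + 3(-279) - 2(70) = -4220
t_8 = -3(-4220) + 3(1081) - 2(-279) = 16461
t_9 = -3(16461) + 3(-4220) - 2(1081) = -64205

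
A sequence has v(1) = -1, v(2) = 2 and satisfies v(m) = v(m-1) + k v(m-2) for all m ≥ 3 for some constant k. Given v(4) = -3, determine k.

-5

v(3) = 2 - k
v(4) = 2 + k
So 2 + k = -3, giving k = -5.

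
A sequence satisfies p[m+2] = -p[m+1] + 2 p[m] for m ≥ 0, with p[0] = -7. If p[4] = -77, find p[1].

Let p[1] = z.
p[2] = -14 - z
p[3] = 14 + 3z
p[4] = -42 - 5z
So -42 - 5z = -77, giving z = 7.

7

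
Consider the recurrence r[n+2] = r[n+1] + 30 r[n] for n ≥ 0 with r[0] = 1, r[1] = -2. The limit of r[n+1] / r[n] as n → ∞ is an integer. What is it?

6

The characteristic equation is r^2 - r - 30 = 0, which factors as (r - 6)(r + 5) = 0.
So the roots are 6 and -5. Since |6| > |-5| and the coefficient of 6^n is non-zero, the ratio tends to 6.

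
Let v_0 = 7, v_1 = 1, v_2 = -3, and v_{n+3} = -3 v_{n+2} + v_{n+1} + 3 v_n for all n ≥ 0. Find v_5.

301

v_3 = -3·(-3) + 1 + 3·7 = 31
v_4 = -3·31 + (-3) + 3·1 = -93
v_5 = -3·(-93) + 31 + 3·(-3) = 301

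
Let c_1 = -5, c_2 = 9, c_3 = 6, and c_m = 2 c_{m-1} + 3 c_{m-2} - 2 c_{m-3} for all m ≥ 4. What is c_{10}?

19699

c_4 = 2*6 + 3*9 - 2*(-5) = 49
c_5 = 2*49 + 3*6 - 2*9 = 98
c_6 = 2*98 + 3*49 - 2*6 = 331
c_7 = 2*331 + 3*98 - 2*49 = 858
c_8 = 2*858 + 3*331 - 2*98 = 2513
c_9 = 2*2513 + 3*858 - 2*331 = 6938
c_{10} = 2*6938 + 3*2513 - 2*858 = 19699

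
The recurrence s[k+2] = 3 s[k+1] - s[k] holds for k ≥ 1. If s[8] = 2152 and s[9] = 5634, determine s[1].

6

Rearranging, s[k-2] = -(s[k] - 3 s[k-1]).
s[7] = -(5634 - 3·2152) = 822
s[6] = -(2152 - 3·822) = 314
s[5] = -(822 - 3·314) = 120
s[4] = -(314 - 3·120) = 46
s[3] = -(120 - 3·46) = 18
s[2] = -(46 - 3·18) = 8
s[1] = -(18 - 3·8) = 6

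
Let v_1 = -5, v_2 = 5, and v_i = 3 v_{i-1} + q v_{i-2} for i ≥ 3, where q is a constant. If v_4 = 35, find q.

1

v_3 = 15 - 5q
v_4 = 45 - 10q
So 45 - 10q = 35, giving q = 1.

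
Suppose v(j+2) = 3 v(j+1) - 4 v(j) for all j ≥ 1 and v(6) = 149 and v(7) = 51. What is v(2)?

Rearranging, v(j-2) = (v(j) - 3 v(j-1)) / -4.
v(5) = (51 - 3*149) / -4 = -396/-4 = 99
v(4) = (149 - 3*99) / -4 = -148/-4 = 37
v(3) = (99 - 3*37) / -4 = -12/-4 = 3
v(2) = (37 - 3*3) / -4 = 28/-4 = -7

-7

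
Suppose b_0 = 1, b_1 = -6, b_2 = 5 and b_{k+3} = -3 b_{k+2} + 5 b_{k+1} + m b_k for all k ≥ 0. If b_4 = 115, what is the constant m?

b_3 = -45 + m
b_4 = 160 - 9m
So 160 - 9m = 115, giving m = 5.

5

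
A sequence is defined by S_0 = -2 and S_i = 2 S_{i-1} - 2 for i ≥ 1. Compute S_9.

-2046

S_1 = 2*(-2) - 2 = -6
S_2 = 2*(-6) - 2 = -14
S_3 = 2*(-14) - 2 = -30
S_4 = 2*(-30) - 2 = -62
S_5 = 2*(-62) - 2 = -126
S_6 = 2*(-126) - 2 = -254
S_7 = 2*(-254) - 2 = -510
S_8 = 2*(-510) - 2 = -1022
S_9 = 2*(-1022) - 2 = -2046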